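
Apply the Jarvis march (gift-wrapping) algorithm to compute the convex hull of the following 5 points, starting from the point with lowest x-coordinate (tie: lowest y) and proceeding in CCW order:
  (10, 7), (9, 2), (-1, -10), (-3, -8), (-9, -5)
Hull (CCW) = [(-9, -5), (-1, -10), (9, 2), (10, 7)]

Jarvis march: at each step, from the current hull vertex p, select the next vertex q as the point such that every other point lies strictly to the left of (or on) the directed line p → q. (Equivalently: for every other point r, the cross product (q − p) × (r − p) ≥ 0.)
Starting point (lowest x, tie lowest y): (-9, -5). Wrap until returning to start. Resulting hull: (-9, -5), (-1, -10), (9, 2), (10, 7).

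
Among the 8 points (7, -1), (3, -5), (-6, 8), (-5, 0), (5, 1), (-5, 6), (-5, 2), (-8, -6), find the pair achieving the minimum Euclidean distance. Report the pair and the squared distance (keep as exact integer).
Pair = ((-5, 0), (-5, 2)); squared distance = 4

Compute all C(8, 2) = 28 pairwise squared distances (x_i − x_j)² + (y_i − y_j)². The minimum is 4, attained by the pair ((-5, 0), (-5, 2)).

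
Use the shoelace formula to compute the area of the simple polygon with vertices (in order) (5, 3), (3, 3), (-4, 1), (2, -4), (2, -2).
Area = 55/2

Shoelace formula: Area = (1/2) |Σ_i (x_i · y_{i+1} − x_{i+1} · y_i)| (indices mod n). Compute each cross term:
  (5)(3) − (3)(3) = 6
  (3)(1) − (-4)(3) = 15
  (-4)(-4) − (2)(1) = 14
  (2)(-2) − (2)(-4) = 4
  (2)(3) − (5)(-2) = 16
Sum = 55, so (signed) Area = 55/2 = 55/2, |Area| = 55/2.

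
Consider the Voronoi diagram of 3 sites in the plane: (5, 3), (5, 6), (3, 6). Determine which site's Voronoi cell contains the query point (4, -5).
Nearest site = (5, 3)

The Voronoi cell of site s contains exactly those query points closer to s than to any other site. Compute squared distances from q = (4, -5) to each site:
  (5 − 4)² + (3 − -5)² = 65
  (3 − 4)² + (6 − -5)² = 122
  (5 − 4)² + (6 − -5)² = 122
Minimum is attained by (5, 3), so q lies in its Voronoi cell.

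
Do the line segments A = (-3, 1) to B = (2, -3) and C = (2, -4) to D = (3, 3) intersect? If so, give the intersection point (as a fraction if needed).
No (intersection of containing lines falls outside at least one segment)

Parametrize and solve: t = 40/39, s = 5/39. At least one of these is outside [0, 1], so the segments do not intersect.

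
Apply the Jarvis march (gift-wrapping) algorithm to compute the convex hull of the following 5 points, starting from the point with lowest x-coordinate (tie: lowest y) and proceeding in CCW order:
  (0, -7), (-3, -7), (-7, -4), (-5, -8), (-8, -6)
Hull (CCW) = [(-8, -6), (-5, -8), (0, -7), (-7, -4)]

Jarvis march: at each step, from the current hull vertex p, select the next vertex q as the point such that every other point lies strictly to the left of (or on) the directed line p → q. (Equivalently: for every other point r, the cross product (q − p) × (r − p) ≥ 0.)
Starting point (lowest x, tie lowest y): (-8, -6). Wrap until returning to start. Resulting hull: (-8, -6), (-5, -8), (0, -7), (-7, -4).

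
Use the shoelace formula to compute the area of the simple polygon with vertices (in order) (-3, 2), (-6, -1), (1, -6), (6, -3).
Area = 44

Shoelace formula: Area = (1/2) |Σ_i (x_i · y_{i+1} − x_{i+1} · y_i)| (indices mod n). Compute each cross term:
  (-3)(-1) − (-6)(2) = 15
  (-6)(-6) − (1)(-1) = 37
  (1)(-3) − (6)(-6) = 33
  (6)(2) − (-3)(-3) = 3
Sum = 88, so (signed) Area = 88/2 = 44, |Area| = 44.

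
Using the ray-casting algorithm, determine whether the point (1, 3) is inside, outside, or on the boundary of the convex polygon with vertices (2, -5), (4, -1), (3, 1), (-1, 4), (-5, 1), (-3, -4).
The point (1, 3) lies strictly outside the polygon

Cast a horizontal ray to the right from the query point and count how many polygon edges it crosses (each edge strictly once or zero times, handled with the usual half-open convention). 
Parity of crossings → even ⇒ outside.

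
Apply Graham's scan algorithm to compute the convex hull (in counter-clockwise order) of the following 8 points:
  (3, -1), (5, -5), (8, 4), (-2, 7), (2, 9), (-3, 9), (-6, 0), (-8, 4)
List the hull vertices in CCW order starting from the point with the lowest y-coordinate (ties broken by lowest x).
Hull (CCW) = [(5, -5), (8, 4), (2, 9), (-3, 9), (-8, 4), (-6, 0)]

Graham scan procedure:
  1. Find the pivot p₀ = point with lowest y (tie → lowest x): (5, -5).
  2. Sort the remaining points by polar angle around p₀.
  3. Walk through sorted points, maintaining a stack; pop the top while the last three entries make a non-left turn (cross product ≤ 0).
  4. Final stack is the convex hull in CCW order: (5, -5), (8, 4), (2, 9), (-3, 9), (-8, 4), (-6, 0).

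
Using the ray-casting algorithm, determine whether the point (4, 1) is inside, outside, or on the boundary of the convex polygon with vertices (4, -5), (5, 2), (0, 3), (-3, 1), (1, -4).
The point (4, 1) lies strictly inside the polygon

Cast a horizontal ray to the right from the query point and count how many polygon edges it crosses (each edge strictly once or zero times, handled with the usual half-open convention). 
Parity of crossings → odd ⇒ inside.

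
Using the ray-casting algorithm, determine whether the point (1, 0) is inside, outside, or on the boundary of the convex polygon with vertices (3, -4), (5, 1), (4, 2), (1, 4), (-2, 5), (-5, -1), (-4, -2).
The point (1, 0) lies strictly inside the polygon

Cast a horizontal ray to the right from the query point and count how many polygon edges it crosses (each edge strictly once or zero times, handled with the usual half-open convention). 
Parity of crossings → odd ⇒ inside.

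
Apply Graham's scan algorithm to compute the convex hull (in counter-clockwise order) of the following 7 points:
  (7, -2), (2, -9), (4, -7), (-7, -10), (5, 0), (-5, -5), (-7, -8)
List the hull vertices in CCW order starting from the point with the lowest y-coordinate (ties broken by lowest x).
Hull (CCW) = [(-7, -10), (2, -9), (4, -7), (7, -2), (5, 0), (-5, -5), (-7, -8)]

Graham scan procedure:
  1. Find the pivot p₀ = point with lowest y (tie → lowest x): (-7, -10).
  2. Sort the remaining points by polar angle around p₀.
  3. Walk through sorted points, maintaining a stack; pop the top while the last three entries make a non-left turn (cross product ≤ 0).
  4. Final stack is the convex hull in CCW order: (-7, -10), (2, -9), (4, -7), (7, -2), (5, 0), (-5, -5), (-7, -8).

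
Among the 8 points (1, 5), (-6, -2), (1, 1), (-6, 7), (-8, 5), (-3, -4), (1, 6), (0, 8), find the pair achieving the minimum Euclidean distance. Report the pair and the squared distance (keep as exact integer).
Pair = ((1, 5), (1, 6)); squared distance = 1

Compute all C(8, 2) = 28 pairwise squared distances (x_i − x_j)² + (y_i − y_j)². The minimum is 1, attained by the pair ((1, 5), (1, 6)).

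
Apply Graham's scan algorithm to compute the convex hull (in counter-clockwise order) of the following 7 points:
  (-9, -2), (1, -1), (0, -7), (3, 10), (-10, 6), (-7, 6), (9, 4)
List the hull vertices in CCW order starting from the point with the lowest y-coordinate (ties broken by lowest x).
Hull (CCW) = [(0, -7), (9, 4), (3, 10), (-10, 6), (-9, -2)]

Graham scan procedure:
  1. Find the pivot p₀ = point with lowest y (tie → lowest x): (0, -7).
  2. Sort the remaining points by polar angle around p₀.
  3. Walk through sorted points, maintaining a stack; pop the top while the last three entries make a non-left turn (cross product ≤ 0).
  4. Final stack is the convex hull in CCW order: (0, -7), (9, 4), (3, 10), (-10, 6), (-9, -2).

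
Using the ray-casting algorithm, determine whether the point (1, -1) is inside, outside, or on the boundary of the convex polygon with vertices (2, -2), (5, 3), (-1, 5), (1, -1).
The point (1, -1) lies on the polygon boundary

Boundary check: the query satisfies the collinearity and bounding-box conditions for some polygon edge, so it lies exactly on the boundary.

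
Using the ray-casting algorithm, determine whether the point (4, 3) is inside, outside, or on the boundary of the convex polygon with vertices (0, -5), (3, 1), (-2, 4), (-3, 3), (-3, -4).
The point (4, 3) lies strictly outside the polygon

Cast a horizontal ray to the right from the query point and count how many polygon edges it crosses (each edge strictly once or zero times, handled with the usual half-open convention). 
Parity of crossings → even ⇒ outside.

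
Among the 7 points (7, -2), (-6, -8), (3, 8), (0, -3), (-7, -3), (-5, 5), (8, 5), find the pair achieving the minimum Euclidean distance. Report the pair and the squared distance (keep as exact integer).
Pair = ((-6, -8), (-7, -3)); squared distance = 26

Compute all C(7, 2) = 21 pairwise squared distances (x_i − x_j)² + (y_i − y_j)². The minimum is 26, attained by the pair ((-6, -8), (-7, -3)).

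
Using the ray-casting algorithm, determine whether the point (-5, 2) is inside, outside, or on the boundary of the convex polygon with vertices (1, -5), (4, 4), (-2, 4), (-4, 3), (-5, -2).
The point (-5, 2) lies strictly outside the polygon

Cast a horizontal ray to the right from the query point and count how many polygon edges it crosses (each edge strictly once or zero times, handled with the usual half-open convention). 
Parity of crossings → even ⇒ outside.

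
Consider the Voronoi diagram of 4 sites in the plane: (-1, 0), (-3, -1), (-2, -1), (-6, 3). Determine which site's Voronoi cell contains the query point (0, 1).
Nearest site = (-1, 0)

The Voronoi cell of site s contains exactly those query points closer to s than to any other site. Compute squared distances from q = (0, 1) to each site:
  (-1 − 0)² + (0 − 1)² = 2
  (-2 − 0)² + (-1 − 1)² = 8
  (-3 − 0)² + (-1 − 1)² = 13
  (-6 − 0)² + (3 − 1)² = 40
Minimum is attained by (-1, 0), so q lies in its Voronoi cell.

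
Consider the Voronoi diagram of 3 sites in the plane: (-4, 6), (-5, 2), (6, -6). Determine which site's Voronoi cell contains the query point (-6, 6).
Nearest site = (-4, 6)

The Voronoi cell of site s contains exactly those query points closer to s than to any other site. Compute squared distances from q = (-6, 6) to each site:
  (-4 − -6)² + (6 − 6)² = 4
  (-5 − -6)² + (2 − 6)² = 17
  (6 − -6)² + (-6 − 6)² = 288
Minimum is attained by (-4, 6), so q lies in its Voronoi cell.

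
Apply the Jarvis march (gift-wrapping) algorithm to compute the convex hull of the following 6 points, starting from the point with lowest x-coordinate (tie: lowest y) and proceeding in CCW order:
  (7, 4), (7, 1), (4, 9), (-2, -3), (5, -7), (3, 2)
Hull (CCW) = [(-2, -3), (5, -7), (7, 1), (7, 4), (4, 9)]

Jarvis march: at each step, from the current hull vertex p, select the next vertex q as the point such that every other point lies strictly to the left of (or on) the directed line p → q. (Equivalently: for every other point r, the cross product (q − p) × (r − p) ≥ 0.)
Starting point (lowest x, tie lowest y): (-2, -3). Wrap until returning to start. Resulting hull: (-2, -3), (5, -7), (7, 1), (7, 4), (4, 9).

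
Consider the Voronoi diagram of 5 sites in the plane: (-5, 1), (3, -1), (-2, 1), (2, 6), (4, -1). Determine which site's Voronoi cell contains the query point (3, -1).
Nearest site = (3, -1)

The Voronoi cell of site s contains exactly those query points closer to s than to any other site. Compute squared distances from q = (3, -1) to each site:
  (3 − 3)² + (-1 − -1)² = 0
  (4 − 3)² + (-1 − -1)² = 1
  (-2 − 3)² + (1 − -1)² = 29
  (2 − 3)² + (6 − -1)² = 50
  (-5 − 3)² + (1 − -1)² = 68
Minimum is attained by (3, -1), so q lies in its Voronoi cell.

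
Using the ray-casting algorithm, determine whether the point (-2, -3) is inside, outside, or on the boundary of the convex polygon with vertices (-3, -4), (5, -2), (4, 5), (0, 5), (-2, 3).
The point (-2, -3) lies strictly inside the polygon

Cast a horizontal ray to the right from the query point and count how many polygon edges it crosses (each edge strictly once or zero times, handled with the usual half-open convention). 
Parity of crossings → odd ⇒ inside.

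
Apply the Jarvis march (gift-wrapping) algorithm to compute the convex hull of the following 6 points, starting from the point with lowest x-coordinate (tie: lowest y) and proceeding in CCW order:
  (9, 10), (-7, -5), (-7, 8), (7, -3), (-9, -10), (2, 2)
Hull (CCW) = [(-9, -10), (7, -3), (9, 10), (-7, 8)]

Jarvis march: at each step, from the current hull vertex p, select the next vertex q as the point such that every other point lies strictly to the left of (or on) the directed line p → q. (Equivalently: for every other point r, the cross product (q − p) × (r − p) ≥ 0.)
Starting point (lowest x, tie lowest y): (-9, -10). Wrap until returning to start. Resulting hull: (-9, -10), (7, -3), (9, 10), (-7, 8).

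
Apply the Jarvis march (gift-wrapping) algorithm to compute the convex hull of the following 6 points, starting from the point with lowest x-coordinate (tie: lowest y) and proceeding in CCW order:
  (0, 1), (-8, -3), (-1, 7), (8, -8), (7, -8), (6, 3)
Hull (CCW) = [(-8, -3), (7, -8), (8, -8), (6, 3), (-1, 7)]

Jarvis march: at each step, from the current hull vertex p, select the next vertex q as the point such that every other point lies strictly to the left of (or on) the directed line p → q. (Equivalently: for every other point r, the cross product (q − p) × (r − p) ≥ 0.)
Starting point (lowest x, tie lowest y): (-8, -3). Wrap until returning to start. Resulting hull: (-8, -3), (7, -8), (8, -8), (6, 3), (-1, 7).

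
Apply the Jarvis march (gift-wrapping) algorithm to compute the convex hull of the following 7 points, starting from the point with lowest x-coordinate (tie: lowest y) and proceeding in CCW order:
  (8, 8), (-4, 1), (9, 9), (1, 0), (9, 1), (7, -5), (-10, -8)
Hull (CCW) = [(-10, -8), (7, -5), (9, 1), (9, 9), (-4, 1)]

Jarvis march: at each step, from the current hull vertex p, select the next vertex q as the point such that every other point lies strictly to the left of (or on) the directed line p → q. (Equivalently: for every other point r, the cross product (q − p) × (r − p) ≥ 0.)
Starting point (lowest x, tie lowest y): (-10, -8). Wrap until returning to start. Resulting hull: (-10, -8), (7, -5), (9, 1), (9, 9), (-4, 1).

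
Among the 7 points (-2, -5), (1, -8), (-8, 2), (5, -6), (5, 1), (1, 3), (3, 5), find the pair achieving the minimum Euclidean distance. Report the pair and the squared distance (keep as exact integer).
Pair = ((1, 3), (3, 5)); squared distance = 8

Compute all C(7, 2) = 21 pairwise squared distances (x_i − x_j)² + (y_i − y_j)². The minimum is 8, attained by the pair ((1, 3), (3, 5)).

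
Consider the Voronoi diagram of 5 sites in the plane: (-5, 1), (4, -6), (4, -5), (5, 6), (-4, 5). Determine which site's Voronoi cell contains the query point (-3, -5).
Nearest site = (-5, 1)

The Voronoi cell of site s contains exactly those query points closer to s than to any other site. Compute squared distances from q = (-3, -5) to each site:
  (-5 − -3)² + (1 − -5)² = 40
  (4 − -3)² + (-5 − -5)² = 49
  (4 − -3)² + (-6 − -5)² = 50
  (-4 − -3)² + (5 − -5)² = 101
  (5 − -3)² + (6 − -5)² = 185
Minimum is attained by (-5, 1), so q lies in its Voronoi cell.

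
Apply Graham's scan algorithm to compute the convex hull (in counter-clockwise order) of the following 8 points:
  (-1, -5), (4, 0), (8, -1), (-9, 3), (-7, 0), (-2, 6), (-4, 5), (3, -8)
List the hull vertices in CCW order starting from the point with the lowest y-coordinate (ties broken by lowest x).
Hull (CCW) = [(3, -8), (8, -1), (-2, 6), (-9, 3), (-7, 0), (-1, -5)]

Graham scan procedure:
  1. Find the pivot p₀ = point with lowest y (tie → lowest x): (3, -8).
  2. Sort the remaining points by polar angle around p₀.
  3. Walk through sorted points, maintaining a stack; pop the top while the last three entries make a non-left turn (cross product ≤ 0).
  4. Final stack is the convex hull in CCW order: (3, -8), (8, -1), (-2, 6), (-9, 3), (-7, 0), (-1, -5).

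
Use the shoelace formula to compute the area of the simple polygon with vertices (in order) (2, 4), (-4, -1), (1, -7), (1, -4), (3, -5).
Area = 75/2

Shoelace formula: Area = (1/2) |Σ_i (x_i · y_{i+1} − x_{i+1} · y_i)| (indices mod n). Compute each cross term:
  (2)(-1) − (-4)(4) = 14
  (-4)(-7) − (1)(-1) = 29
  (1)(-4) − (1)(-7) = 3
  (1)(-5) − (3)(-4) = 7
  (3)(4) − (2)(-5) = 22
Sum = 75, so (signed) Area = 75/2 = 75/2, |Area| = 75/2.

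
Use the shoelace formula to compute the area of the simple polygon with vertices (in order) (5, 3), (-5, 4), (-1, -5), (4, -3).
Area = 57

Shoelace formula: Area = (1/2) |Σ_i (x_i · y_{i+1} − x_{i+1} · y_i)| (indices mod n). Compute each cross term:
  (5)(4) − (-5)(3) = 35
  (-5)(-5) − (-1)(4) = 29
  (-1)(-3) − (4)(-5) = 23
  (4)(3) − (5)(-3) = 27
Sum = 114, so (signed) Area = 114/2 = 57, |Area| = 57.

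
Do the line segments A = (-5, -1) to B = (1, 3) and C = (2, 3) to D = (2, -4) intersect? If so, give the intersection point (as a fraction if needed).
No (intersection of containing lines falls outside at least one segment)

Parametrize and solve: t = 7/6, s = -2/21. At least one of these is outside [0, 1], so the segments do not intersect.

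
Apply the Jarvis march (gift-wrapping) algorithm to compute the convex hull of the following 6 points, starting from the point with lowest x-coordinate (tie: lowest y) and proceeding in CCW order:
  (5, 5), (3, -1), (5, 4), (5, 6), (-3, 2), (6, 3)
Hull (CCW) = [(-3, 2), (3, -1), (6, 3), (5, 6)]

Jarvis march: at each step, from the current hull vertex p, select the next vertex q as the point such that every other point lies strictly to the left of (or on) the directed line p → q. (Equivalently: for every other point r, the cross product (q − p) × (r − p) ≥ 0.)
Starting point (lowest x, tie lowest y): (-3, 2). Wrap until returning to start. Resulting hull: (-3, 2), (3, -1), (6, 3), (5, 6).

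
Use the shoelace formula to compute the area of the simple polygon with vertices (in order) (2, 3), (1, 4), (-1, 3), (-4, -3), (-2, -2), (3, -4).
Area = 30

Shoelace formula: Area = (1/2) |Σ_i (x_i · y_{i+1} − x_{i+1} · y_i)| (indices mod n). Compute each cross term:
  (2)(4) − (1)(3) = 5
  (1)(3) − (-1)(4) = 7
  (-1)(-3) − (-4)(3) = 15
  (-4)(-2) − (-2)(-3) = 2
  (-2)(-4) − (3)(-2) = 14
  (3)(3) − (2)(-4) = 17
Sum = 60, so (signed) Area = 60/2 = 30, |Area| = 30.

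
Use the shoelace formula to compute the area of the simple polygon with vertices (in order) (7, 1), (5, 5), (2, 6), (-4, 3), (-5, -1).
Area = 101/2

Shoelace formula: Area = (1/2) |Σ_i (x_i · y_{i+1} − x_{i+1} · y_i)| (indices mod n). Compute each cross term:
  (7)(5) − (5)(1) = 30
  (5)(6) − (2)(5) = 20
  (2)(3) − (-4)(6) = 30
  (-4)(-1) − (-5)(3) = 19
  (-5)(1) − (7)(-1) = 2
Sum = 101, so (signed) Area = 101/2 = 101/2, |Area| = 101/2.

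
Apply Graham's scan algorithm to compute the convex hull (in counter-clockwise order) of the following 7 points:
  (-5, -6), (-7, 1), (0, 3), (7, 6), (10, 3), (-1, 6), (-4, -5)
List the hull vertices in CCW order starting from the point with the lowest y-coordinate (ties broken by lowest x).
Hull (CCW) = [(-5, -6), (10, 3), (7, 6), (-1, 6), (-7, 1)]

Graham scan procedure:
  1. Find the pivot p₀ = point with lowest y (tie → lowest x): (-5, -6).
  2. Sort the remaining points by polar angle around p₀.
  3. Walk through sorted points, maintaining a stack; pop the top while the last three entries make a non-left turn (cross product ≤ 0).
  4. Final stack is the convex hull in CCW order: (-5, -6), (10, 3), (7, 6), (-1, 6), (-7, 1).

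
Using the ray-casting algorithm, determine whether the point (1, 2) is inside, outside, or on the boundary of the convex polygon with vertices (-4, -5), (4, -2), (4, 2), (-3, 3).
The point (1, 2) lies strictly inside the polygon

Cast a horizontal ray to the right from the query point and count how many polygon edges it crosses (each edge strictly once or zero times, handled with the usual half-open convention). 
Parity of crossings → odd ⇒ inside.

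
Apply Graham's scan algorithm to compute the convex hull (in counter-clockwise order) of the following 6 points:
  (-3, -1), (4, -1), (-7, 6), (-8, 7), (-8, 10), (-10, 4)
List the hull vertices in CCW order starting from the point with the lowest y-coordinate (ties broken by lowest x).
Hull (CCW) = [(-3, -1), (4, -1), (-8, 10), (-10, 4)]

Graham scan procedure:
  1. Find the pivot p₀ = point with lowest y (tie → lowest x): (-3, -1).
  2. Sort the remaining points by polar angle around p₀.
  3. Walk through sorted points, maintaining a stack; pop the top while the last three entries make a non-left turn (cross product ≤ 0).
  4. Final stack is the convex hull in CCW order: (-3, -1), (4, -1), (-8, 10), (-10, 4).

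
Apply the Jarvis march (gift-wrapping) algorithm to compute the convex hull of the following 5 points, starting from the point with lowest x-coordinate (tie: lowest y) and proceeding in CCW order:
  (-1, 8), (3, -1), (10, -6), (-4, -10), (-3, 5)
Hull (CCW) = [(-4, -10), (10, -6), (-1, 8), (-3, 5)]

Jarvis march: at each step, from the current hull vertex p, select the next vertex q as the point such that every other point lies strictly to the left of (or on) the directed line p → q. (Equivalently: for every other point r, the cross product (q − p) × (r − p) ≥ 0.)
Starting point (lowest x, tie lowest y): (-4, -10). Wrap until returning to start. Resulting hull: (-4, -10), (10, -6), (-1, 8), (-3, 5).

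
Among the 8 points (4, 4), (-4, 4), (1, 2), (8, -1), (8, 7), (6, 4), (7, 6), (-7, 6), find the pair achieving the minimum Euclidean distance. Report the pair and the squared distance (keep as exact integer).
Pair = ((8, 7), (7, 6)); squared distance = 2

Compute all C(8, 2) = 28 pairwise squared distances (x_i − x_j)² + (y_i − y_j)². The minimum is 2, attained by the pair ((8, 7), (7, 6)).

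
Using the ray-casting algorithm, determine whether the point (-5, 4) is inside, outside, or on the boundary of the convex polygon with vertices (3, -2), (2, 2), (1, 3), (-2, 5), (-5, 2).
The point (-5, 4) lies strictly outside the polygon

Cast a horizontal ray to the right from the query point and count how many polygon edges it crosses (each edge strictly once or zero times, handled with the usual half-open convention). 
Parity of crossings → even ⇒ outside.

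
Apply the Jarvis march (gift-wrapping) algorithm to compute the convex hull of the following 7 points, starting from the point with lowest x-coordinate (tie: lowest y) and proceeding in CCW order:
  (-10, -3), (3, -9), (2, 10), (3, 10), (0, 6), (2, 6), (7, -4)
Hull (CCW) = [(-10, -3), (3, -9), (7, -4), (3, 10), (2, 10)]

Jarvis march: at each step, from the current hull vertex p, select the next vertex q as the point such that every other point lies strictly to the left of (or on) the directed line p → q. (Equivalently: for every other point r, the cross product (q − p) × (r − p) ≥ 0.)
Starting point (lowest x, tie lowest y): (-10, -3). Wrap until returning to start. Resulting hull: (-10, -3), (3, -9), (7, -4), (3, 10), (2, 10).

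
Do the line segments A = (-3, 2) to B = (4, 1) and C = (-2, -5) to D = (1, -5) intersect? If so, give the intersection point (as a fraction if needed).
No (intersection of containing lines falls outside at least one segment)

Parametrize and solve: t = 7, s = 16. At least one of these is outside [0, 1], so the segments do not intersect.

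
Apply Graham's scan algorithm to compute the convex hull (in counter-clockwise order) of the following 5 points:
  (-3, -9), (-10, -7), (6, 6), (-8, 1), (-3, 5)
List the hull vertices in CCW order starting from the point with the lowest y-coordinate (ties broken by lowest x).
Hull (CCW) = [(-3, -9), (6, 6), (-3, 5), (-8, 1), (-10, -7)]

Graham scan procedure:
  1. Find the pivot p₀ = point with lowest y (tie → lowest x): (-3, -9).
  2. Sort the remaining points by polar angle around p₀.
  3. Walk through sorted points, maintaining a stack; pop the top while the last three entries make a non-left turn (cross product ≤ 0).
  4. Final stack is the convex hull in CCW order: (-3, -9), (6, 6), (-3, 5), (-8, 1), (-10, -7).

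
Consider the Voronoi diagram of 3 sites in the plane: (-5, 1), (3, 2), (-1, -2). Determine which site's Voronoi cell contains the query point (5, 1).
Nearest site = (3, 2)

The Voronoi cell of site s contains exactly those query points closer to s than to any other site. Compute squared distances from q = (5, 1) to each site:
  (3 − 5)² + (2 − 1)² = 5
  (-1 − 5)² + (-2 − 1)² = 45
  (-5 − 5)² + (1 − 1)² = 100
Minimum is attained by (3, 2), so q lies in its Voronoi cell.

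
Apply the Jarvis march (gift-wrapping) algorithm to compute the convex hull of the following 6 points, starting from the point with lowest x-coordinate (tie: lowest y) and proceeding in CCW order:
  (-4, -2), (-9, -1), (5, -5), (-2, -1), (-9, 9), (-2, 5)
Hull (CCW) = [(-9, -1), (5, -5), (-2, 5), (-9, 9)]

Jarvis march: at each step, from the current hull vertex p, select the next vertex q as the point such that every other point lies strictly to the left of (or on) the directed line p → q. (Equivalently: for every other point r, the cross product (q − p) × (r − p) ≥ 0.)
Starting point (lowest x, tie lowest y): (-9, -1). Wrap until returning to start. Resulting hull: (-9, -1), (5, -5), (-2, 5), (-9, 9).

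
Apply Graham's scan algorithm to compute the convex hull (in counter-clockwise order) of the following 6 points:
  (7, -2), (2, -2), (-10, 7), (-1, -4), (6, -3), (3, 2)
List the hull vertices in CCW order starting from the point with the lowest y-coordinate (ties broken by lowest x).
Hull (CCW) = [(-1, -4), (6, -3), (7, -2), (3, 2), (-10, 7)]

Graham scan procedure:
  1. Find the pivot p₀ = point with lowest y (tie → lowest x): (-1, -4).
  2. Sort the remaining points by polar angle around p₀.
  3. Walk through sorted points, maintaining a stack; pop the top while the last three entries make a non-left turn (cross product ≤ 0).
  4. Final stack is the convex hull in CCW order: (-1, -4), (6, -3), (7, -2), (3, 2), (-10, 7).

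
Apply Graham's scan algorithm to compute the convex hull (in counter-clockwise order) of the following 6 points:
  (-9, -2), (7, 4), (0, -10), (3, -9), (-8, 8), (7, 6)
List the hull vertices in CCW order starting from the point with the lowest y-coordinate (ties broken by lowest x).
Hull (CCW) = [(0, -10), (3, -9), (7, 4), (7, 6), (-8, 8), (-9, -2)]

Graham scan procedure:
  1. Find the pivot p₀ = point with lowest y (tie → lowest x): (0, -10).
  2. Sort the remaining points by polar angle around p₀.
  3. Walk through sorted points, maintaining a stack; pop the top while the last three entries make a non-left turn (cross product ≤ 0).
  4. Final stack is the convex hull in CCW order: (0, -10), (3, -9), (7, 4), (7, 6), (-8, 8), (-9, -2).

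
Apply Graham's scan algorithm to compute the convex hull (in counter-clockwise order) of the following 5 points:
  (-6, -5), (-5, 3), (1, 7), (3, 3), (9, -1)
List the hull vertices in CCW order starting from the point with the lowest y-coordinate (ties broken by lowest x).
Hull (CCW) = [(-6, -5), (9, -1), (1, 7), (-5, 3)]

Graham scan procedure:
  1. Find the pivot p₀ = point with lowest y (tie → lowest x): (-6, -5).
  2. Sort the remaining points by polar angle around p₀.
  3. Walk through sorted points, maintaining a stack; pop the top while the last three entries make a non-left turn (cross product ≤ 0).
  4. Final stack is the convex hull in CCW order: (-6, -5), (9, -1), (1, 7), (-5, 3).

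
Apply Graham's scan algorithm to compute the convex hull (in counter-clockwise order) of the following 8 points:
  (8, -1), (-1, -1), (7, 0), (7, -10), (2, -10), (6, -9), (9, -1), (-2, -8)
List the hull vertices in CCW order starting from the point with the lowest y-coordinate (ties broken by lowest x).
Hull (CCW) = [(2, -10), (7, -10), (9, -1), (7, 0), (-1, -1), (-2, -8)]

Graham scan procedure:
  1. Find the pivot p₀ = point with lowest y (tie → lowest x): (2, -10).
  2. Sort the remaining points by polar angle around p₀.
  3. Walk through sorted points, maintaining a stack; pop the top while the last three entries make a non-left turn (cross product ≤ 0).
  4. Final stack is the convex hull in CCW order: (2, -10), (7, -10), (9, -1), (7, 0), (-1, -1), (-2, -8).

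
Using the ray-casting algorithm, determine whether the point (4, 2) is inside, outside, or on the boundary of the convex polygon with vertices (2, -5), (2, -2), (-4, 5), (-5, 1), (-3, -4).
The point (4, 2) lies strictly outside the polygon

Cast a horizontal ray to the right from the query point and count how many polygon edges it crosses (each edge strictly once or zero times, handled with the usual half-open convention). 
Parity of crossings → even ⇒ outside.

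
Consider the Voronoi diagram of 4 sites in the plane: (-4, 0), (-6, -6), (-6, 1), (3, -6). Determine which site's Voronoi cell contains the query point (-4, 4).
Nearest site = (-6, 1)

The Voronoi cell of site s contains exactly those query points closer to s than to any other site. Compute squared distances from q = (-4, 4) to each site:
  (-6 − -4)² + (1 − 4)² = 13
  (-4 − -4)² + (0 − 4)² = 16
  (-6 − -4)² + (-6 − 4)² = 104
  (3 − -4)² + (-6 − 4)² = 149
Minimum is attained by (-6, 1), so q lies in its Voronoi cell.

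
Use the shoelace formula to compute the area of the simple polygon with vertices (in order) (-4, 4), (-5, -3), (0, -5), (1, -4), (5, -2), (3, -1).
Area = 89/2

Shoelace formula: Area = (1/2) |Σ_i (x_i · y_{i+1} − x_{i+1} · y_i)| (indices mod n). Compute each cross term:
  (-4)(-3) − (-5)(4) = 32
  (-5)(-5) − (0)(-3) = 25
  (0)(-4) − (1)(-5) = 5
  (1)(-2) − (5)(-4) = 18
  (5)(-1) − (3)(-2) = 1
  (3)(4) − (-4)(-1) = 8
Sum = 89, so (signed) Area = 89/2 = 89/2, |Area| = 89/2.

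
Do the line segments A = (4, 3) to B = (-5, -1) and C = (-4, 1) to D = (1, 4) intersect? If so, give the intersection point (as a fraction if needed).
No (intersection of containing lines falls outside at least one segment)

Parametrize and solve: t = 2, s = -2. At least one of these is outside [0, 1], so the segments do not intersect.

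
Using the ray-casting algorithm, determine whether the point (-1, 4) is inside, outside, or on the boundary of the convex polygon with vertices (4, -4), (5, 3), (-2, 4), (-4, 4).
The point (-1, 4) lies strictly outside the polygon

Cast a horizontal ray to the right from the query point and count how many polygon edges it crosses (each edge strictly once or zero times, handled with the usual half-open convention). 
Parity of crossings → even ⇒ outside.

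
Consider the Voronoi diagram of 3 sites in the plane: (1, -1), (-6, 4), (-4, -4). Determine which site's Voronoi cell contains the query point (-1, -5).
Nearest site = (-4, -4)

The Voronoi cell of site s contains exactly those query points closer to s than to any other site. Compute squared distances from q = (-1, -5) to each site:
  (-4 − -1)² + (-4 − -5)² = 10
  (1 − -1)² + (-1 − -5)² = 20
  (-6 − -1)² + (4 − -5)² = 106
Minimum is attained by (-4, -4), so q lies in its Voronoi cell.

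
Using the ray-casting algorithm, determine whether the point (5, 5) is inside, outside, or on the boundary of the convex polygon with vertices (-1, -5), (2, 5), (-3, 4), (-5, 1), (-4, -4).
The point (5, 5) lies strictly outside the polygon

Cast a horizontal ray to the right from the query point and count how many polygon edges it crosses (each edge strictly once or zero times, handled with the usual half-open convention). 
Parity of crossings → even ⇒ outside.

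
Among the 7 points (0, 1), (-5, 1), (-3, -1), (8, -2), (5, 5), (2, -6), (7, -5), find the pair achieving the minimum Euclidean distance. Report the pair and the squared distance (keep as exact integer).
Pair = ((-5, 1), (-3, -1)); squared distance = 8

Compute all C(7, 2) = 21 pairwise squared distances (x_i − x_j)² + (y_i − y_j)². The minimum is 8, attained by the pair ((-5, 1), (-3, -1)).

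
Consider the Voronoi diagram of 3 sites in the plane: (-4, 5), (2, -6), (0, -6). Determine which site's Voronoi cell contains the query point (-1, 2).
Nearest site = (-4, 5)

The Voronoi cell of site s contains exactly those query points closer to s than to any other site. Compute squared distances from q = (-1, 2) to each site:
  (-4 − -1)² + (5 − 2)² = 18
  (0 − -1)² + (-6 − 2)² = 65
  (2 − -1)² + (-6 − 2)² = 73
Minimum is attained by (-4, 5), so q lies in its Voronoi cell.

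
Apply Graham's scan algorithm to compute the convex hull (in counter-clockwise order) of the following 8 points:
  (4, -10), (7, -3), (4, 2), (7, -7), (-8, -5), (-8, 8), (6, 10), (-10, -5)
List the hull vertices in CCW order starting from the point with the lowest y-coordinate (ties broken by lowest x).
Hull (CCW) = [(4, -10), (7, -7), (7, -3), (6, 10), (-8, 8), (-10, -5)]

Graham scan procedure:
  1. Find the pivot p₀ = point with lowest y (tie → lowest x): (4, -10).
  2. Sort the remaining points by polar angle around p₀.
  3. Walk through sorted points, maintaining a stack; pop the top while the last three entries make a non-left turn (cross product ≤ 0).
  4. Final stack is the convex hull in CCW order: (4, -10), (7, -7), (7, -3), (6, 10), (-8, 8), (-10, -5).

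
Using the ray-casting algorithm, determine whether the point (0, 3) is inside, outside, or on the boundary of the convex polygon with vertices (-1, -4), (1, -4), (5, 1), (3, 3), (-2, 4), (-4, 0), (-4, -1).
The point (0, 3) lies strictly inside the polygon

Cast a horizontal ray to the right from the query point and count how many polygon edges it crosses (each edge strictly once or zero times, handled with the usual half-open convention). 
Parity of crossings → odd ⇒ inside.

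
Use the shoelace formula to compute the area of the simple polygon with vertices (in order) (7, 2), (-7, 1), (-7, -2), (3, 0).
Area = 27

Shoelace formula: Area = (1/2) |Σ_i (x_i · y_{i+1} − x_{i+1} · y_i)| (indices mod n). Compute each cross term:
  (7)(1) − (-7)(2) = 21
  (-7)(-2) − (-7)(1) = 21
  (-7)(0) − (3)(-2) = 6
  (3)(2) − (7)(0) = 6
Sum = 54, so (signed) Area = 54/2 = 27, |Area| = 27.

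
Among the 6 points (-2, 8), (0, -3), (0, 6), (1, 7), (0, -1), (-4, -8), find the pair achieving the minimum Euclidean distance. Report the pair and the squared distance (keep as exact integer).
Pair = ((0, 6), (1, 7)); squared distance = 2

Compute all C(6, 2) = 15 pairwise squared distances (x_i − x_j)² + (y_i − y_j)². The minimum is 2, attained by the pair ((0, 6), (1, 7)).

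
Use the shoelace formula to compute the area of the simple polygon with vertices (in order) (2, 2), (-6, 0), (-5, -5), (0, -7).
Area = 91/2

Shoelace formula: Area = (1/2) |Σ_i (x_i · y_{i+1} − x_{i+1} · y_i)| (indices mod n). Compute each cross term:
  (2)(0) − (-6)(2) = 12
  (-6)(-5) − (-5)(0) = 30
  (-5)(-7) − (0)(-5) = 35
  (0)(2) − (2)(-7) = 14
Sum = 91, so (signed) Area = 91/2 = 91/2, |Area| = 91/2.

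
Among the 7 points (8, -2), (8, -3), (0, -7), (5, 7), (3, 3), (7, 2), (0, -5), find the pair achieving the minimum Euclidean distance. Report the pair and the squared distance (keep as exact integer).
Pair = ((8, -2), (8, -3)); squared distance = 1

Compute all C(7, 2) = 21 pairwise squared distances (x_i − x_j)² + (y_i − y_j)². The minimum is 1, attained by the pair ((8, -2), (8, -3)).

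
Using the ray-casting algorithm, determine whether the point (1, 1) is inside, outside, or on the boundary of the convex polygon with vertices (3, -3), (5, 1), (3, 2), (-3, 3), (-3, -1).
The point (1, 1) lies strictly inside the polygon

Cast a horizontal ray to the right from the query point and count how many polygon edges it crosses (each edge strictly once or zero times, handled with the usual half-open convention). 
Parity of crossings → odd ⇒ inside.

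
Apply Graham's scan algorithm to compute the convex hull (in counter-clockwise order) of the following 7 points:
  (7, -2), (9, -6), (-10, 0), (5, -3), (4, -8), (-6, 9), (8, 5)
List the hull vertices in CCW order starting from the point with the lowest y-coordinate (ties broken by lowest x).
Hull (CCW) = [(4, -8), (9, -6), (8, 5), (-6, 9), (-10, 0)]

Graham scan procedure:
  1. Find the pivot p₀ = point with lowest y (tie → lowest x): (4, -8).
  2. Sort the remaining points by polar angle around p₀.
  3. Walk through sorted points, maintaining a stack; pop the top while the last three entries make a non-left turn (cross product ≤ 0).
  4. Final stack is the convex hull in CCW order: (4, -8), (9, -6), (8, 5), (-6, 9), (-10, 0).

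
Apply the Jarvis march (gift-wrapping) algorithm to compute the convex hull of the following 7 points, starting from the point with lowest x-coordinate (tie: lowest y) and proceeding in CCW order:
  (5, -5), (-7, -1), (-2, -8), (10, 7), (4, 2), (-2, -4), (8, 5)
Hull (CCW) = [(-7, -1), (-2, -8), (5, -5), (10, 7)]

Jarvis march: at each step, from the current hull vertex p, select the next vertex q as the point such that every other point lies strictly to the left of (or on) the directed line p → q. (Equivalently: for every other point r, the cross product (q − p) × (r − p) ≥ 0.)
Starting point (lowest x, tie lowest y): (-7, -1). Wrap until returning to start. Resulting hull: (-7, -1), (-2, -8), (5, -5), (10, 7).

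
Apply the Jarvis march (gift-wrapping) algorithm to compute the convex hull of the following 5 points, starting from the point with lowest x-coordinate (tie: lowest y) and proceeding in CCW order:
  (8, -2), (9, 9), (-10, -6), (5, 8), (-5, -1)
Hull (CCW) = [(-10, -6), (8, -2), (9, 9), (5, 8), (-5, -1)]

Jarvis march: at each step, from the current hull vertex p, select the next vertex q as the point such that every other point lies strictly to the left of (or on) the directed line p → q. (Equivalently: for every other point r, the cross product (q − p) × (r − p) ≥ 0.)
Starting point (lowest x, tie lowest y): (-10, -6). Wrap until returning to start. Resulting hull: (-10, -6), (8, -2), (9, 9), (5, 8), (-5, -1).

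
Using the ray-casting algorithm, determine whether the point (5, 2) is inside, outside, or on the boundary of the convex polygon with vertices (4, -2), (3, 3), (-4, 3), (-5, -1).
The point (5, 2) lies strictly outside the polygon

Cast a horizontal ray to the right from the query point and count how many polygon edges it crosses (each edge strictly once or zero times, handled with the usual half-open convention). 
Parity of crossings → even ⇒ outside.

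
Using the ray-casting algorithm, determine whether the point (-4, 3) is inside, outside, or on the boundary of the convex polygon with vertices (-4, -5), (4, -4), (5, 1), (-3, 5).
The point (-4, 3) lies strictly outside the polygon

Cast a horizontal ray to the right from the query point and count how many polygon edges it crosses (each edge strictly once or zero times, handled with the usual half-open convention). 
Parity of crossings → even ⇒ outside.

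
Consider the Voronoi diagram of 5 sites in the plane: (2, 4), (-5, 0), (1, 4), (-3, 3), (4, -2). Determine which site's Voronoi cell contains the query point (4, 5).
Nearest site = (2, 4)

The Voronoi cell of site s contains exactly those query points closer to s than to any other site. Compute squared distances from q = (4, 5) to each site:
  (2 − 4)² + (4 − 5)² = 5
  (1 − 4)² + (4 − 5)² = 10
  (4 − 4)² + (-2 − 5)² = 49
  (-3 − 4)² + (3 − 5)² = 53
  (-5 − 4)² + (0 − 5)² = 106
Minimum is attained by (2, 4), so q lies in its Voronoi cell.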